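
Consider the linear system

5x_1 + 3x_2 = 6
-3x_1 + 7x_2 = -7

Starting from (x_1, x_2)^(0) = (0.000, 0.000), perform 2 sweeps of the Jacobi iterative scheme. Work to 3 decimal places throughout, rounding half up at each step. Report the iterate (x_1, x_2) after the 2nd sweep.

(1.800, -0.486)

Iteration 1:
  x_1 = (6 - (3)·0.000) / (5) = 1.200
  x_2 = (-7 - (-3)·0.000) / (7) = -1.000
Iteration 2:
  x_1 = (6 - (3)·-1.000) / (5) = 1.800
  x_2 = (-7 - (-3)·1.200) / (7) = -0.486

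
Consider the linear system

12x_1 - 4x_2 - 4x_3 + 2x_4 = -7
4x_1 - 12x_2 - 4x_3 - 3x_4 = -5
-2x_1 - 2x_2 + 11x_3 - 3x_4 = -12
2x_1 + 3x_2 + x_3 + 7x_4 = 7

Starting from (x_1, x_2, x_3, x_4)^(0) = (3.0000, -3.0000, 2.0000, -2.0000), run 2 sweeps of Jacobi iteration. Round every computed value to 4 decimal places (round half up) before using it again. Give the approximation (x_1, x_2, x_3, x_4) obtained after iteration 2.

Iteration 1:
  x_1 = (-7 - (-4)·-3.0000 - (-4)·2.0000 - (2)·-2.0000) / (12) = -0.5833
  x_2 = (-5 - (4)·3.0000 - (-4)·2.0000 - (-3)·-2.0000) / (-12) = 1.2500
  x_3 = (-12 - (-2)·3.0000 - (-2)·-3.0000 - (-3)·-2.0000) / (11) = -1.6364
  x_4 = (7 - (2)·3.0000 - (3)·-3.0000 - (1)·2.0000) / (7) = 1.1429
Iteration 2:
  x_1 = (-7 - (-4)·1.2500 - (-4)·-1.6364 - (2)·1.1429) / (12) = -0.9026
  x_2 = (-5 - (4)·-0.5833 - (-4)·-1.6364 - (-3)·1.1429) / (-12) = 0.4820
  x_3 = (-12 - (-2)·-0.5833 - (-2)·1.2500 - (-3)·1.1429) / (11) = -0.6580
  x_4 = (7 - (2)·-0.5833 - (3)·1.2500 - (1)·-1.6364) / (7) = 0.8647

(-0.9026, 0.4820, -0.6580, 0.8647)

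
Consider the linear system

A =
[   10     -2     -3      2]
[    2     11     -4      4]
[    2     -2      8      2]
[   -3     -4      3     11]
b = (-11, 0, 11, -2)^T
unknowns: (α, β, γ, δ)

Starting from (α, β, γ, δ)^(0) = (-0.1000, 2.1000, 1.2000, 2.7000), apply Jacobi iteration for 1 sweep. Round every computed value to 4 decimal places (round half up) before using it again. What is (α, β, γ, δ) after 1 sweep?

(-0.8600, -0.5273, 1.2500, 0.2273)

Iteration 1:
  α = (-11 - (-2)·2.1000 - (-3)·1.2000 - (2)·2.7000) / (10) = -0.8600
  β = (0 - (2)·-0.1000 - (-4)·1.2000 - (4)·2.7000) / (11) = -0.5273
  γ = (11 - (2)·-0.1000 - (-2)·2.1000 - (2)·2.7000) / (8) = 1.2500
  δ = (-2 - (-3)·-0.1000 - (-4)·2.1000 - (3)·1.2000) / (11) = 0.2273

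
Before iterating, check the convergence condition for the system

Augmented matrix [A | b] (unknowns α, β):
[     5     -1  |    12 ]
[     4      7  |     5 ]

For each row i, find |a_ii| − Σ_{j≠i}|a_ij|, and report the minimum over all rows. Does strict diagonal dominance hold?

3

row 1: |5| − (1) = 4
row 2: |7| − (4) = 3
minimum over rows = 3 → strictly diagonally dominant (convergence guaranteed)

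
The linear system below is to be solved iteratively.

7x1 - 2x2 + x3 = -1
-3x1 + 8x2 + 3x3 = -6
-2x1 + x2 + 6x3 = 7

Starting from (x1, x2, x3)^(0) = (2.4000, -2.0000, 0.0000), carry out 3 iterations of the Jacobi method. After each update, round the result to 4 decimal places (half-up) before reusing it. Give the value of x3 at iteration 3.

1.3372

Iteration 1:
  x1 = (-1 - (-2)·-2.0000 - (1)·0.0000) / (7) = -0.7143
  x2 = (-6 - (-3)·2.4000 - (3)·0.0000) / (8) = 0.1500
  x3 = (7 - (-2)·2.4000 - (1)·-2.0000) / (6) = 2.3000
Iteration 2:
  x1 = (-1 - (-2)·0.1500 - (1)·2.3000) / (7) = -0.4286
  x2 = (-6 - (-3)·-0.7143 - (3)·2.3000) / (8) = -1.8804
  x3 = (7 - (-2)·-0.7143 - (1)·0.1500) / (6) = 0.9036
Iteration 3:
  x1 = (-1 - (-2)·-1.8804 - (1)·0.9036) / (7) = -0.8092
  x2 = (-6 - (-3)·-0.4286 - (3)·0.9036) / (8) = -1.2496
  x3 = (7 - (-2)·-0.4286 - (1)·-1.8804) / (6) = 1.3372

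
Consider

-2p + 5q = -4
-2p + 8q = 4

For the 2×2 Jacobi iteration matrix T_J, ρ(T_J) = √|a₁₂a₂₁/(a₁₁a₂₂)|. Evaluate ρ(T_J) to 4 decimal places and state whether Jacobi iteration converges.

0.7906

a₁₂a₂₁/(a₁₁a₂₂) = (5)·(-2) / ((-2)·(8)) = 0.625000
ρ = √|0.625000| = √0.625000 = 0.7906
ρ < 1, so Jacobi converges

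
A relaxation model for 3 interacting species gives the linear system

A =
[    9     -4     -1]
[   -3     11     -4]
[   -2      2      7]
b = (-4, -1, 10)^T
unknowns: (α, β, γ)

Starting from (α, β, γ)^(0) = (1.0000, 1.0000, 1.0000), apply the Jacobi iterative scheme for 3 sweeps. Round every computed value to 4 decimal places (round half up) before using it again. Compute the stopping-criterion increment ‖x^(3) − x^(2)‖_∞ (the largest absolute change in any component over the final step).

0.0873

Iteration 1:
  α = (-4 - (-4)·1.0000 - (-1)·1.0000) / (9) = 0.1111
  β = (-1 - (-3)·1.0000 - (-4)·1.0000) / (11) = 0.5455
  γ = (10 - (-2)·1.0000 - (2)·1.0000) / (7) = 1.4286
Iteration 2:
  α = (-4 - (-4)·0.5455 - (-1)·1.4286) / (9) = -0.0433
  β = (-1 - (-3)·0.1111 - (-4)·1.4286) / (11) = 0.4589
  γ = (10 - (-2)·0.1111 - (2)·0.5455) / (7) = 1.3045
Iteration 3:
  α = (-4 - (-4)·0.4589 - (-1)·1.3045) / (9) = -0.0955
  β = (-1 - (-3)·-0.0433 - (-4)·1.3045) / (11) = 0.3716
  γ = (10 - (-2)·-0.0433 - (2)·0.4589) / (7) = 1.2851
Change: (-0.0522, -0.0873, -0.0194) → max |·| = 0.0873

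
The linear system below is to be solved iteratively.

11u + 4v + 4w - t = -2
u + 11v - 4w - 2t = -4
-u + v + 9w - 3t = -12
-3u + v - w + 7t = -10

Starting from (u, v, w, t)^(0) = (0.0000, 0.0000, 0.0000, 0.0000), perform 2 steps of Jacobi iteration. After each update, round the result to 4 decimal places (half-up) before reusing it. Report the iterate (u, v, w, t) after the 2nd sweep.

Iteration 1:
  u = (-2 - (4)·0.0000 - (4)·0.0000 - (-1)·0.0000) / (11) = -0.1818
  v = (-4 - (1)·0.0000 - (-4)·0.0000 - (-2)·0.0000) / (11) = -0.3636
  w = (-12 - (-1)·0.0000 - (1)·0.0000 - (-3)·0.0000) / (9) = -1.3333
  t = (-10 - (-3)·0.0000 - (1)·0.0000 - (-1)·0.0000) / (7) = -1.4286
Iteration 2:
  u = (-2 - (4)·-0.3636 - (4)·-1.3333 - (-1)·-1.4286) / (11) = 0.3054
  v = (-4 - (1)·-0.1818 - (-4)·-1.3333 - (-2)·-1.4286) / (11) = -1.0917
  w = (-12 - (-1)·-0.1818 - (1)·-0.3636 - (-3)·-1.4286) / (9) = -1.7893
  t = (-10 - (-3)·-0.1818 - (1)·-0.3636 - (-1)·-1.3333) / (7) = -1.6450

(0.3054, -1.0917, -1.7893, -1.6450)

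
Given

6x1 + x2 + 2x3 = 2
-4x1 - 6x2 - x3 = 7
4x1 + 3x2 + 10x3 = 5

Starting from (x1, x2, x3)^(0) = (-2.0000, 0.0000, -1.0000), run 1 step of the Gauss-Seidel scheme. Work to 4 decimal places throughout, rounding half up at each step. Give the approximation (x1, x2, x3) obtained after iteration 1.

(0.6667, -1.4445, 0.6667)

Iteration 1:
  x1 = (2 - (1)·0.0000 - (2)·-1.0000) / (6) = 0.6667
  x2 = (7 - (-4)·0.6667 - (-1)·-1.0000) / (-6) = -1.4445
  x3 = (5 - (4)·0.6667 - (3)·-1.4445) / (10) = 0.6667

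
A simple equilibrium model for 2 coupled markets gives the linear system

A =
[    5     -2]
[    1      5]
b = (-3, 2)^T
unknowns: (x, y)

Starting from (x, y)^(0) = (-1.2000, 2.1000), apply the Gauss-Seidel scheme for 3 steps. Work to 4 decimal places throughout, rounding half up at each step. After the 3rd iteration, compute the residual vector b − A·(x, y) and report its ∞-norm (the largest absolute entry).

0.0221

Iteration 1:
  x = (-3 - (-2)·2.1000) / (5) = 0.2400
  y = (2 - (1)·0.2400) / (5) = 0.3520
Iteration 2:
  x = (-3 - (-2)·0.3520) / (5) = -0.4592
  y = (2 - (1)·-0.4592) / (5) = 0.4918
Iteration 3:
  x = (-3 - (-2)·0.4918) / (5) = -0.4033
  y = (2 - (1)·-0.4033) / (5) = 0.4807
Residual b − A·x = (-0.0221, -0.0002); ∞-norm = 0.0221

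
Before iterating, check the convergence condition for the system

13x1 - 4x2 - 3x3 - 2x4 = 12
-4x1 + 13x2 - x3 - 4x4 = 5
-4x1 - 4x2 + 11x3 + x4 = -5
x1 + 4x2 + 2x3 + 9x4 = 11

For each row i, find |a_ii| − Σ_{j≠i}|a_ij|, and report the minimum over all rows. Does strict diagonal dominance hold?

row 1: |13| − (4+3+2) = 4
row 2: |13| − (4+1+4) = 4
row 3: |11| − (4+4+1) = 2
row 4: |9| − (1+4+2) = 2
minimum over rows = 2 → strictly diagonally dominant (convergence guaranteed)

2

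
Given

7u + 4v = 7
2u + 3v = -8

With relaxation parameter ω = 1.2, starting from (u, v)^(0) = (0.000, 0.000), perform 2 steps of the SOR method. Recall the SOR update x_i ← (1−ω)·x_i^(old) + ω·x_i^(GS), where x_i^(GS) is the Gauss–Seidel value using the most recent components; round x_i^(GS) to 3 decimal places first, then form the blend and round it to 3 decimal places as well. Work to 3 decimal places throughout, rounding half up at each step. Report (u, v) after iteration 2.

Iteration 1:
  u: GS value = (7 - (4)·0.000) / (7) = 1.000;  u ← (1−ω)·0.000 + ω·1.000 = 1.200
  v: GS value = (-8 - (2)·1.200) / (3) = -3.467;  v ← (1−ω)·0.000 + ω·-3.467 = -4.160
Iteration 2:
  u: GS value = (7 - (4)·-4.160) / (7) = 3.377;  u ← (1−ω)·1.200 + ω·3.377 = 3.812
  v: GS value = (-8 - (2)·3.812) / (3) = -5.208;  v ← (1−ω)·-4.160 + ω·-5.208 = -5.418

(3.812, -5.418)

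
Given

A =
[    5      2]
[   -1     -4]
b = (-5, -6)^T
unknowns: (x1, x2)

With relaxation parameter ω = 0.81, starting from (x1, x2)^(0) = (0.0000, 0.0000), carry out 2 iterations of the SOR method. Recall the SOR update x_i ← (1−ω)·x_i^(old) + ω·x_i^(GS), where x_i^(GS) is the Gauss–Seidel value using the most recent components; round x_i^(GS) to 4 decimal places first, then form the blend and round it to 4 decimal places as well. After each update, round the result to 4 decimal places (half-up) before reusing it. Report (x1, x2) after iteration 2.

Iteration 1:
  x1: GS value = (-5 - (2)·0.0000) / (5) = -1.0000;  x1 ← (1−ω)·0.0000 + ω·-1.0000 = -0.8100
  x2: GS value = (-6 - (-1)·-0.8100) / (-4) = 1.7025;  x2 ← (1−ω)·0.0000 + ω·1.7025 = 1.3790
Iteration 2:
  x1: GS value = (-5 - (2)·1.3790) / (5) = -1.5516;  x1 ← (1−ω)·-0.8100 + ω·-1.5516 = -1.4107
  x2: GS value = (-6 - (-1)·-1.4107) / (-4) = 1.8527;  x2 ← (1−ω)·1.3790 + ω·1.8527 = 1.7627

(-1.4107, 1.7627)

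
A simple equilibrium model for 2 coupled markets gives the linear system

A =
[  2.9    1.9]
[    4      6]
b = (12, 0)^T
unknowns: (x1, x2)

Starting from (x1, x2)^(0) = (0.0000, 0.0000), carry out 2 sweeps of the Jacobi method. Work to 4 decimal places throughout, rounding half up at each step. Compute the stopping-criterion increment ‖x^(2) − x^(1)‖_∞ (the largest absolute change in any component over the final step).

Iteration 1:
  x1 = (12 - (1.9)·0.0000) / (2.9) = 4.1379
  x2 = (0 - (4)·0.0000) / (6) = 0.0000
Iteration 2:
  x1 = (12 - (1.9)·0.0000) / (2.9) = 4.1379
  x2 = (0 - (4)·4.1379) / (6) = -2.7586
Change: (0.0000, -2.7586) → max |·| = 2.7586

2.7586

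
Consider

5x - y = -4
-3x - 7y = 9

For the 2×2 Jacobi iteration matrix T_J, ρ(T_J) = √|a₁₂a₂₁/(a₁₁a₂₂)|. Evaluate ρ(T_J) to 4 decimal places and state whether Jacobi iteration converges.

a₁₂a₂₁/(a₁₁a₂₂) = (-1)·(-3) / ((5)·(-7)) = -0.085714
ρ = √|-0.085714| = √0.085714 = 0.2928
ρ < 1, so Jacobi converges

0.2928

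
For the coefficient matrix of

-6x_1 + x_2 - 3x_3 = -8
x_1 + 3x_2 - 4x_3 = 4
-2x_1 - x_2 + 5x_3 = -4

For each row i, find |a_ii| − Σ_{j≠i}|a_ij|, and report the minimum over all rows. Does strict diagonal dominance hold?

-2

row 1: |-6| − (1+3) = 2
row 2: |3| − (1+4) = -2
row 3: |5| − (2+1) = 2
minimum over rows = -2 → not strictly diagonally dominant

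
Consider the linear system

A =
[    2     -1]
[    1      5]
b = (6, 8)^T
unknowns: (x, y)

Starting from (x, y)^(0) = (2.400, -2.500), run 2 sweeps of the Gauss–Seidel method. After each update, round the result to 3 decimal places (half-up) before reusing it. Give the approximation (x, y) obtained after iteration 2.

Iteration 1:
  x = (6 - (-1)·-2.500) / (2) = 1.750
  y = (8 - (1)·1.750) / (5) = 1.250
Iteration 2:
  x = (6 - (-1)·1.250) / (2) = 3.625
  y = (8 - (1)·3.625) / (5) = 0.875

(3.625, 0.875)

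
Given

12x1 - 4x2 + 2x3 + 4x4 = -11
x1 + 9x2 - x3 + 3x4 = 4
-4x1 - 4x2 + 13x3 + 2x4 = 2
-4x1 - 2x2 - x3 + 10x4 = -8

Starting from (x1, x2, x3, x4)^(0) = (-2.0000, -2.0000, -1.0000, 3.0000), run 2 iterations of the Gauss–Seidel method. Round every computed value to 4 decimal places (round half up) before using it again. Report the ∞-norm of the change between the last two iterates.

Iteration 1:
  x1 = (-11 - (-4)·-2.0000 - (2)·-1.0000 - (4)·3.0000) / (12) = -2.4167
  x2 = (4 - (1)·-2.4167 - (-1)·-1.0000 - (3)·3.0000) / (9) = -0.3981
  x3 = (2 - (-4)·-2.4167 - (-4)·-0.3981 - (2)·3.0000) / (13) = -1.1738
  x4 = (-8 - (-4)·-2.4167 - (-2)·-0.3981 - (-1)·-1.1738) / (10) = -1.9637
Iteration 2:
  x1 = (-11 - (-4)·-0.3981 - (2)·-1.1738 - (4)·-1.9637) / (12) = -0.1992
  x2 = (4 - (1)·-0.1992 - (-1)·-1.1738 - (3)·-1.9637) / (9) = 0.9907
  x3 = (2 - (-4)·-0.1992 - (-4)·0.9907 - (2)·-1.9637) / (13) = 0.6995
  x4 = (-8 - (-4)·-0.1992 - (-2)·0.9907 - (-1)·0.6995) / (10) = -0.6116
Change: (2.2175, 1.3888, 1.8733, 1.3521) → max |·| = 2.2175

2.2175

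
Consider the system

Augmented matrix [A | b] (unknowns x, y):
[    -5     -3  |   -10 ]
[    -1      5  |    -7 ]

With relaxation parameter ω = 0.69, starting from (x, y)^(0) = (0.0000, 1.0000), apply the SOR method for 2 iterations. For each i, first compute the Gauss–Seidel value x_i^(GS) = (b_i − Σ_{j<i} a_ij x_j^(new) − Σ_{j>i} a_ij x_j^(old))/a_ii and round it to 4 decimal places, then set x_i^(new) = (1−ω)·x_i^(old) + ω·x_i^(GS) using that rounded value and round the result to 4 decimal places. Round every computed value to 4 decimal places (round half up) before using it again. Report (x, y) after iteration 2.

(1.8958, -0.8664)

Iteration 1:
  x: GS value = (-10 - (-3)·1.0000) / (-5) = 1.4000;  x ← (1−ω)·0.0000 + ω·1.4000 = 0.9660
  y: GS value = (-7 - (-1)·0.9660) / (5) = -1.2068;  y ← (1−ω)·1.0000 + ω·-1.2068 = -0.5227
Iteration 2:
  x: GS value = (-10 - (-3)·-0.5227) / (-5) = 2.3136;  x ← (1−ω)·0.9660 + ω·2.3136 = 1.8958
  y: GS value = (-7 - (-1)·1.8958) / (5) = -1.0208;  y ← (1−ω)·-0.5227 + ω·-1.0208 = -0.8664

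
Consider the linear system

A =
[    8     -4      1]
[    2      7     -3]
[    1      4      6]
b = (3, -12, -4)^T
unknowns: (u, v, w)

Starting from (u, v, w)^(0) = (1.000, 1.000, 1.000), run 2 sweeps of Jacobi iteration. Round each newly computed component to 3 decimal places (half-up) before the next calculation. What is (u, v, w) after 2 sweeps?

Iteration 1:
  u = (3 - (-4)·1.000 - (1)·1.000) / (8) = 0.750
  v = (-12 - (2)·1.000 - (-3)·1.000) / (7) = -1.571
  w = (-4 - (1)·1.000 - (4)·1.000) / (6) = -1.500
Iteration 2:
  u = (3 - (-4)·-1.571 - (1)·-1.500) / (8) = -0.223
  v = (-12 - (2)·0.750 - (-3)·-1.500) / (7) = -2.571
  w = (-4 - (1)·0.750 - (4)·-1.571) / (6) = 0.256

(-0.223, -2.571, 0.256)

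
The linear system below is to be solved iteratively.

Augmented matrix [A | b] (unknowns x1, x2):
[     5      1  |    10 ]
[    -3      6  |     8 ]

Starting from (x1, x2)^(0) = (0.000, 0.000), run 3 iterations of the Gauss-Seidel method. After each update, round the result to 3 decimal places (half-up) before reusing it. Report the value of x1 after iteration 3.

Iteration 1:
  x1 = (10 - (1)·0.000) / (5) = 2.000
  x2 = (8 - (-3)·2.000) / (6) = 2.333
Iteration 2:
  x1 = (10 - (1)·2.333) / (5) = 1.533
  x2 = (8 - (-3)·1.533) / (6) = 2.100
Iteration 3:
  x1 = (10 - (1)·2.100) / (5) = 1.580
  x2 = (8 - (-3)·1.580) / (6) = 2.123

1.580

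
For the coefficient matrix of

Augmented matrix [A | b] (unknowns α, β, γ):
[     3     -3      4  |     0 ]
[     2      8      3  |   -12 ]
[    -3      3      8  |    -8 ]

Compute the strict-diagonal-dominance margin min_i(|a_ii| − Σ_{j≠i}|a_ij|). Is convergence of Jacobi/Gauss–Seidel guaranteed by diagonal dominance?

-4

row 1: |3| − (3+4) = -4
row 2: |8| − (2+3) = 3
row 3: |8| − (3+3) = 2
minimum over rows = -4 → not strictly diagonally dominant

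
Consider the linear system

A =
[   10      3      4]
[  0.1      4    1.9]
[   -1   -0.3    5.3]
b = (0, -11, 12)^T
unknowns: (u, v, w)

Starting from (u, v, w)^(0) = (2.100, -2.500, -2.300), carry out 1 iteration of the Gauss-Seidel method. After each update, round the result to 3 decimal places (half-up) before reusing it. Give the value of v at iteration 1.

Iteration 1:
  u = (0 - (3)·-2.500 - (4)·-2.300) / (10) = 1.670
  v = (-11 - (0.1)·1.670 - (1.9)·-2.300) / (4) = -1.699
  w = (12 - (-1)·1.670 - (-0.3)·-1.699) / (5.3) = 2.483

-1.699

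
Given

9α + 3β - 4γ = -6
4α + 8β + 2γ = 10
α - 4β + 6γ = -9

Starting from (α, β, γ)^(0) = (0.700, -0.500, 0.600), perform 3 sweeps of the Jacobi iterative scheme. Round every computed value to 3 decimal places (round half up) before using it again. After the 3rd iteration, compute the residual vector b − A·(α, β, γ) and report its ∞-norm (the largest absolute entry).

2.394

Iteration 1:
  α = (-6 - (3)·-0.500 - (-4)·0.600) / (9) = -0.233
  β = (10 - (4)·0.700 - (2)·0.600) / (8) = 0.750
  γ = (-9 - (1)·0.700 - (-4)·-0.500) / (6) = -1.950
Iteration 2:
  α = (-6 - (3)·0.750 - (-4)·-1.950) / (9) = -1.783
  β = (10 - (4)·-0.233 - (2)·-1.950) / (8) = 1.854
  γ = (-9 - (1)·-0.233 - (-4)·0.750) / (6) = -0.961
Iteration 3:
  α = (-6 - (3)·1.854 - (-4)·-0.961) / (9) = -1.712
  β = (10 - (4)·-1.783 - (2)·-0.961) / (8) = 2.382
  γ = (-9 - (1)·-1.783 - (-4)·1.854) / (6) = 0.033
Residual b − A·x = (2.394, -2.274, 2.042); ∞-norm = 2.394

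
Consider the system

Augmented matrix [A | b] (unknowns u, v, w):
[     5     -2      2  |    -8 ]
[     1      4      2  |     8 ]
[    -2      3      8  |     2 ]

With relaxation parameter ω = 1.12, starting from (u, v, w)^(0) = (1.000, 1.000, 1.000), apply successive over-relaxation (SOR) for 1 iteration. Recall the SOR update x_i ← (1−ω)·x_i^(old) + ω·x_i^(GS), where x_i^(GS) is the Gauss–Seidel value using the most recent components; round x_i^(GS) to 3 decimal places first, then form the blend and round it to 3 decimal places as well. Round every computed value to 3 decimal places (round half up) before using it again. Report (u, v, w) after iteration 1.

(-1.912, 2.095, -1.256)

Iteration 1:
  u: GS value = (-8 - (-2)·1.000 - (2)·1.000) / (5) = -1.600;  u ← (1−ω)·1.000 + ω·-1.600 = -1.912
  v: GS value = (8 - (1)·-1.912 - (2)·1.000) / (4) = 1.978;  v ← (1−ω)·1.000 + ω·1.978 = 2.095
  w: GS value = (2 - (-2)·-1.912 - (3)·2.095) / (8) = -1.014;  w ← (1−ω)·1.000 + ω·-1.014 = -1.256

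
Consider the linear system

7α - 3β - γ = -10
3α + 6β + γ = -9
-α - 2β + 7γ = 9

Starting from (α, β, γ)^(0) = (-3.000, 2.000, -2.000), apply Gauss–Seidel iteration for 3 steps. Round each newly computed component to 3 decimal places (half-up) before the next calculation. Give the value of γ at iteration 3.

Iteration 1:
  α = (-10 - (-3)·2.000 - (-1)·-2.000) / (7) = -0.857
  β = (-9 - (3)·-0.857 - (1)·-2.000) / (6) = -0.738
  γ = (9 - (-1)·-0.857 - (-2)·-0.738) / (7) = 0.952
Iteration 2:
  α = (-10 - (-3)·-0.738 - (-1)·0.952) / (7) = -1.609
  β = (-9 - (3)·-1.609 - (1)·0.952) / (6) = -0.854
  γ = (9 - (-1)·-1.609 - (-2)·-0.854) / (7) = 0.812
Iteration 3:
  α = (-10 - (-3)·-0.854 - (-1)·0.812) / (7) = -1.679
  β = (-9 - (3)·-1.679 - (1)·0.812) / (6) = -0.796
  γ = (9 - (-1)·-1.679 - (-2)·-0.796) / (7) = 0.818

0.818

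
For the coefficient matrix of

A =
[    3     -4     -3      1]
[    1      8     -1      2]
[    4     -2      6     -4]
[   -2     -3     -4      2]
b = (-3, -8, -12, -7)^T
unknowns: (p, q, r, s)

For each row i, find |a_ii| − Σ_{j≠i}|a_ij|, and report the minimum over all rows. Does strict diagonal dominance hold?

row 1: |3| − (4+3+1) = -5
row 2: |8| − (1+1+2) = 4
row 3: |6| − (4+2+4) = -4
row 4: |2| − (2+3+4) = -7
minimum over rows = -7 → not strictly diagonally dominant

-7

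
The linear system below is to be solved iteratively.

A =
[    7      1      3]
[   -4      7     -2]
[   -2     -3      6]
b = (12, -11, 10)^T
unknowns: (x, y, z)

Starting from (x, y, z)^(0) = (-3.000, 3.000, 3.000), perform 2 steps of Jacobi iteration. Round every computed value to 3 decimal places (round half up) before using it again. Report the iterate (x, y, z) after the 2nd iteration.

Iteration 1:
  x = (12 - (1)·3.000 - (3)·3.000) / (7) = 0.000
  y = (-11 - (-4)·-3.000 - (-2)·3.000) / (7) = -2.429
  z = (10 - (-2)·-3.000 - (-3)·3.000) / (6) = 2.167
Iteration 2:
  x = (12 - (1)·-2.429 - (3)·2.167) / (7) = 1.133
  y = (-11 - (-4)·0.000 - (-2)·2.167) / (7) = -0.952
  z = (10 - (-2)·0.000 - (-3)·-2.429) / (6) = 0.452

(1.133, -0.952, 0.452)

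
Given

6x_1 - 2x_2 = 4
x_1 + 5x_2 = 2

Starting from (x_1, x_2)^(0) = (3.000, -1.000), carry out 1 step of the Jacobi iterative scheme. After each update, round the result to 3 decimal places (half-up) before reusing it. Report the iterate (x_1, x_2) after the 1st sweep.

(0.333, -0.200)

Iteration 1:
  x_1 = (4 - (-2)·-1.000) / (6) = 0.333
  x_2 = (2 - (1)·3.000) / (5) = -0.200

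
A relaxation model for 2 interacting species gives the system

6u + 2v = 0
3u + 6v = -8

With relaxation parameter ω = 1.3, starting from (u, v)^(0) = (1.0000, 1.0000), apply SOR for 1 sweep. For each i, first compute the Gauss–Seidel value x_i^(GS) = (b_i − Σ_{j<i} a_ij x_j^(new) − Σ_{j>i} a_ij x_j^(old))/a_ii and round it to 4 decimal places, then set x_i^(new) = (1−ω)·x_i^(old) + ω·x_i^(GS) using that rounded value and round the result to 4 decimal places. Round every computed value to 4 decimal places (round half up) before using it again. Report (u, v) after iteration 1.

(-0.7333, -1.5567)

Iteration 1:
  u: GS value = (0 - (2)·1.0000) / (6) = -0.3333;  u ← (1−ω)·1.0000 + ω·-0.3333 = -0.7333
  v: GS value = (-8 - (3)·-0.7333) / (6) = -0.9667;  v ← (1−ω)·1.0000 + ω·-0.9667 = -1.5567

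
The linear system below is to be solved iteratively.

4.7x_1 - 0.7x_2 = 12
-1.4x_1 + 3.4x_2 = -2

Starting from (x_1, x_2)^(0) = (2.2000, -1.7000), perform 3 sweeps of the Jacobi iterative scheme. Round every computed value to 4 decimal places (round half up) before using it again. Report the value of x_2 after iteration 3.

0.4826

Iteration 1:
  x_1 = (12 - (-0.7)·-1.7000) / (4.7) = 2.3000
  x_2 = (-2 - (-1.4)·2.2000) / (3.4) = 0.3176
Iteration 2:
  x_1 = (12 - (-0.7)·0.3176) / (4.7) = 2.6005
  x_2 = (-2 - (-1.4)·2.3000) / (3.4) = 0.3588
Iteration 3:
  x_1 = (12 - (-0.7)·0.3588) / (4.7) = 2.6066
  x_2 = (-2 - (-1.4)·2.6005) / (3.4) = 0.4826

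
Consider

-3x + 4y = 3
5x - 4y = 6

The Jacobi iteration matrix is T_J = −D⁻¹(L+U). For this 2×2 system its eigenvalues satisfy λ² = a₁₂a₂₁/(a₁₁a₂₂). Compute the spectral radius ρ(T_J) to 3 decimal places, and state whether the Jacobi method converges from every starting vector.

a₁₂a₂₁/(a₁₁a₂₂) = (4)·(5) / ((-3)·(-4)) = 1.666667
ρ = √|1.666667| = √1.666667 = 1.291
ρ > 1, so Jacobi diverges

1.291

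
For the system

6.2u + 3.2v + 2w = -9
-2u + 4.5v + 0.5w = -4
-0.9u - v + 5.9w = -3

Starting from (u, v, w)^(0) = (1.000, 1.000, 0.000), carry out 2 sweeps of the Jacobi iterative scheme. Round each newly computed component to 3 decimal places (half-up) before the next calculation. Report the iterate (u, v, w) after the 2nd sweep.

Iteration 1:
  u = (-9 - (3.2)·1.000 - (2)·0.000) / (6.2) = -1.968
  v = (-4 - (-2)·1.000 - (0.5)·0.000) / (4.5) = -0.444
  w = (-3 - (-0.9)·1.000 - (-1)·1.000) / (5.9) = -0.186
Iteration 2:
  u = (-9 - (3.2)·-0.444 - (2)·-0.186) / (6.2) = -1.162
  v = (-4 - (-2)·-1.968 - (0.5)·-0.186) / (4.5) = -1.743
  w = (-3 - (-0.9)·-1.968 - (-1)·-0.444) / (5.9) = -0.884

(-1.162, -1.743, -0.884)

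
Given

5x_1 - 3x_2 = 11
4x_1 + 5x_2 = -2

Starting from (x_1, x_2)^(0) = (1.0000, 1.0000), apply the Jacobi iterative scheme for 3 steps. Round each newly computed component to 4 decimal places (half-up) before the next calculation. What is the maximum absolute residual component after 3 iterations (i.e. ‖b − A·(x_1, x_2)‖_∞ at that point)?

3.4560

Iteration 1:
  x_1 = (11 - (-3)·1.0000) / (5) = 2.8000
  x_2 = (-2 - (4)·1.0000) / (5) = -1.2000
Iteration 2:
  x_1 = (11 - (-3)·-1.2000) / (5) = 1.4800
  x_2 = (-2 - (4)·2.8000) / (5) = -2.6400
Iteration 3:
  x_1 = (11 - (-3)·-2.6400) / (5) = 0.6160
  x_2 = (-2 - (4)·1.4800) / (5) = -1.5840
Residual b − A·x = (3.1680, 3.4560); ∞-norm = 3.4560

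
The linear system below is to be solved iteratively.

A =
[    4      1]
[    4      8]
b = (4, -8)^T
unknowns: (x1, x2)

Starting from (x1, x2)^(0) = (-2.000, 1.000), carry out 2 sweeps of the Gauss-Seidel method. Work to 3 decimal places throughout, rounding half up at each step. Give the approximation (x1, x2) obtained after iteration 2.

(1.344, -1.672)

Iteration 1:
  x1 = (4 - (1)·1.000) / (4) = 0.750
  x2 = (-8 - (4)·0.750) / (8) = -1.375
Iteration 2:
  x1 = (4 - (1)·-1.375) / (4) = 1.344
  x2 = (-8 - (4)·1.344) / (8) = -1.672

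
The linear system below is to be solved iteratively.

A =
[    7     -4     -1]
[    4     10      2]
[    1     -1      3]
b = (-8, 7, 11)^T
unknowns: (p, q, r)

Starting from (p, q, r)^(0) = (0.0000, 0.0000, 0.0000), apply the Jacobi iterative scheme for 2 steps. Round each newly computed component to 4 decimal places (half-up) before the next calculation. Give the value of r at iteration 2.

Iteration 1:
  p = (-8 - (-4)·0.0000 - (-1)·0.0000) / (7) = -1.1429
  q = (7 - (4)·0.0000 - (2)·0.0000) / (10) = 0.7000
  r = (11 - (1)·0.0000 - (-1)·0.0000) / (3) = 3.6667
Iteration 2:
  p = (-8 - (-4)·0.7000 - (-1)·3.6667) / (7) = -0.2190
  q = (7 - (4)·-1.1429 - (2)·3.6667) / (10) = 0.4238
  r = (11 - (1)·-1.1429 - (-1)·0.7000) / (3) = 4.2810

4.2810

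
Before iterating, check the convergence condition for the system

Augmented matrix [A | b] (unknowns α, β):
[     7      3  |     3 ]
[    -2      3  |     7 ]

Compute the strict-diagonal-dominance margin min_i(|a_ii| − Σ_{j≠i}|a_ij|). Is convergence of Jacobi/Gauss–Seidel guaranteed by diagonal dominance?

row 1: |7| − (3) = 4
row 2: |3| − (2) = 1
minimum over rows = 1 → strictly diagonally dominant (convergence guaranteed)

1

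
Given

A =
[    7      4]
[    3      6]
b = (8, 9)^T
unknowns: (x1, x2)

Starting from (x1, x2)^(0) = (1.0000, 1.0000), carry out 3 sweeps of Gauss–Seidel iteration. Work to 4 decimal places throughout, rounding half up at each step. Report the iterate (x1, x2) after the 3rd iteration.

(0.4140, 1.2930)

Iteration 1:
  x1 = (8 - (4)·1.0000) / (7) = 0.5714
  x2 = (9 - (3)·0.5714) / (6) = 1.2143
Iteration 2:
  x1 = (8 - (4)·1.2143) / (7) = 0.4490
  x2 = (9 - (3)·0.4490) / (6) = 1.2755
Iteration 3:
  x1 = (8 - (4)·1.2755) / (7) = 0.4140
  x2 = (9 - (3)·0.4140) / (6) = 1.2930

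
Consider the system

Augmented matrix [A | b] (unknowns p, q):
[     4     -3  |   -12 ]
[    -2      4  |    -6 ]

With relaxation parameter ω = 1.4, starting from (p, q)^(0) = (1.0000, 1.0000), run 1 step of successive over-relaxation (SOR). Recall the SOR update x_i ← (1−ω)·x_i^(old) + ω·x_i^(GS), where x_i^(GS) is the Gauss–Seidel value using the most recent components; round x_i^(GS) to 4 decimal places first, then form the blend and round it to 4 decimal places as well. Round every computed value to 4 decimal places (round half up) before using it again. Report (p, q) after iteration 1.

(-3.5500, -4.9850)

Iteration 1:
  p: GS value = (-12 - (-3)·1.0000) / (4) = -2.2500;  p ← (1−ω)·1.0000 + ω·-2.2500 = -3.5500
  q: GS value = (-6 - (-2)·-3.5500) / (4) = -3.2750;  q ← (1−ω)·1.0000 + ω·-3.2750 = -4.9850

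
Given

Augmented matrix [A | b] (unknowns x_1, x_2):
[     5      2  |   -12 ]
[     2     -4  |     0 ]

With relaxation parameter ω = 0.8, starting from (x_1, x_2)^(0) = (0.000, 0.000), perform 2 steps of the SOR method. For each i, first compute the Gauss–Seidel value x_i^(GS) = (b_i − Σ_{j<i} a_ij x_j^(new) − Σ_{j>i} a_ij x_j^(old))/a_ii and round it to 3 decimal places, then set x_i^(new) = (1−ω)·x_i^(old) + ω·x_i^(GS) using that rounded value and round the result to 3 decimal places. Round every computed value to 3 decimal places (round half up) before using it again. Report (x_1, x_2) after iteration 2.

(-2.058, -0.977)

Iteration 1:
  x_1: GS value = (-12 - (2)·0.000) / (5) = -2.400;  x_1 ← (1−ω)·0.000 + ω·-2.400 = -1.920
  x_2: GS value = (0 - (2)·-1.920) / (-4) = -0.960;  x_2 ← (1−ω)·0.000 + ω·-0.960 = -0.768
Iteration 2:
  x_1: GS value = (-12 - (2)·-0.768) / (5) = -2.093;  x_1 ← (1−ω)·-1.920 + ω·-2.093 = -2.058
  x_2: GS value = (0 - (2)·-2.058) / (-4) = -1.029;  x_2 ← (1−ω)·-0.768 + ω·-1.029 = -0.977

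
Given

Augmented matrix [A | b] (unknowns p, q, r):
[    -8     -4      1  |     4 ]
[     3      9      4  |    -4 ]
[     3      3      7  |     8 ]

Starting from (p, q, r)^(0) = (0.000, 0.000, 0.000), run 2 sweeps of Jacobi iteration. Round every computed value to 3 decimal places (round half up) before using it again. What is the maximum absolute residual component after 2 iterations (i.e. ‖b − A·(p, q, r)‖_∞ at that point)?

Iteration 1:
  p = (4 - (-4)·0.000 - (1)·0.000) / (-8) = -0.500
  q = (-4 - (3)·0.000 - (4)·0.000) / (9) = -0.444
  r = (8 - (3)·0.000 - (3)·0.000) / (7) = 1.143
Iteration 2:
  p = (4 - (-4)·-0.444 - (1)·1.143) / (-8) = -0.135
  q = (-4 - (3)·-0.500 - (4)·1.143) / (9) = -0.786
  r = (8 - (3)·-0.500 - (3)·-0.444) / (7) = 1.547
Residual b − A·x = (-1.771, -2.709, -0.066); ∞-norm = 2.709

2.709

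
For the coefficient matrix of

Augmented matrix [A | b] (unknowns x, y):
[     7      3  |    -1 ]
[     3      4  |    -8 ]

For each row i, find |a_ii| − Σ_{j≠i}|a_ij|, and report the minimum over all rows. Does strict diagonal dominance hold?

row 1: |7| − (3) = 4
row 2: |4| − (3) = 1
minimum over rows = 1 → strictly diagonally dominant (convergence guaranteed)

1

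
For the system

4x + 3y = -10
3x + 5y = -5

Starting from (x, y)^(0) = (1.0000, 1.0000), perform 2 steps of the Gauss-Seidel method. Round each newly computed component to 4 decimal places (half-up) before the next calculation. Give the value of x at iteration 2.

-3.2125

Iteration 1:
  x = (-10 - (3)·1.0000) / (4) = -3.2500
  y = (-5 - (3)·-3.2500) / (5) = 0.9500
Iteration 2:
  x = (-10 - (3)·0.9500) / (4) = -3.2125
  y = (-5 - (3)·-3.2125) / (5) = 0.9275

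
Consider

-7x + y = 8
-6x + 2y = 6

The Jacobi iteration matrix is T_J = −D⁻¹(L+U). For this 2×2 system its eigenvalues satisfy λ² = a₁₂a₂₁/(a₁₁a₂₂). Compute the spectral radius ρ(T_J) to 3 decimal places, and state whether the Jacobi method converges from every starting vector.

0.655

a₁₂a₂₁/(a₁₁a₂₂) = (1)·(-6) / ((-7)·(2)) = 0.428571
ρ = √|0.428571| = √0.428571 = 0.655
ρ < 1, so Jacobi converges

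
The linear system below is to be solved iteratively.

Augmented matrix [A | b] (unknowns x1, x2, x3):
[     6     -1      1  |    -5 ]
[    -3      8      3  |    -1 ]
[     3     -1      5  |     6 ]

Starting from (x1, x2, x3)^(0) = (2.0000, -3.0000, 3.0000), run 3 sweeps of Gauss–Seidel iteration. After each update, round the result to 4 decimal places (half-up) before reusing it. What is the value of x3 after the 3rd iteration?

1.7572

Iteration 1:
  x1 = (-5 - (-1)·-3.0000 - (1)·3.0000) / (6) = -1.8333
  x2 = (-1 - (-3)·-1.8333 - (3)·3.0000) / (8) = -1.9375
  x3 = (6 - (3)·-1.8333 - (-1)·-1.9375) / (5) = 1.9125
Iteration 2:
  x1 = (-5 - (-1)·-1.9375 - (1)·1.9125) / (6) = -1.4750
  x2 = (-1 - (-3)·-1.4750 - (3)·1.9125) / (8) = -1.3953
  x3 = (6 - (3)·-1.4750 - (-1)·-1.3953) / (5) = 1.8059
Iteration 3:
  x1 = (-5 - (-1)·-1.3953 - (1)·1.8059) / (6) = -1.3669
  x2 = (-1 - (-3)·-1.3669 - (3)·1.8059) / (8) = -1.3148
  x3 = (6 - (3)·-1.3669 - (-1)·-1.3148) / (5) = 1.7572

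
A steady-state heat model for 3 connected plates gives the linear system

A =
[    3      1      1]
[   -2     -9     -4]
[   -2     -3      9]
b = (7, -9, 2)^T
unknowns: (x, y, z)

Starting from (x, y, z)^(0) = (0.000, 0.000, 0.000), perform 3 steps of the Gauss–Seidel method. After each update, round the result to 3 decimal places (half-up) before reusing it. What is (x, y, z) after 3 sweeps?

(2.039, 0.236, 0.754)

Iteration 1:
  x = (7 - (1)·0.000 - (1)·0.000) / (3) = 2.333
  y = (-9 - (-2)·2.333 - (-4)·0.000) / (-9) = 0.482
  z = (2 - (-2)·2.333 - (-3)·0.482) / (9) = 0.901
Iteration 2:
  x = (7 - (1)·0.482 - (1)·0.901) / (3) = 1.872
  y = (-9 - (-2)·1.872 - (-4)·0.901) / (-9) = 0.184
  z = (2 - (-2)·1.872 - (-3)·0.184) / (9) = 0.700
Iteration 3:
  x = (7 - (1)·0.184 - (1)·0.700) / (3) = 2.039
  y = (-9 - (-2)·2.039 - (-4)·0.700) / (-9) = 0.236
  z = (2 - (-2)·2.039 - (-3)·0.236) / (9) = 0.754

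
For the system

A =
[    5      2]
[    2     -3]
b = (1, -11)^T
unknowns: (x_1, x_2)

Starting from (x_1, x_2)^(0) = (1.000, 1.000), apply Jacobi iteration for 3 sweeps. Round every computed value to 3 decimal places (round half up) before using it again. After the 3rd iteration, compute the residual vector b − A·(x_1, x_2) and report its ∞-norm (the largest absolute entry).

Iteration 1:
  x_1 = (1 - (2)·1.000) / (5) = -0.200
  x_2 = (-11 - (2)·1.000) / (-3) = 4.333
Iteration 2:
  x_1 = (1 - (2)·4.333) / (5) = -1.533
  x_2 = (-11 - (2)·-0.200) / (-3) = 3.533
Iteration 3:
  x_1 = (1 - (2)·3.533) / (5) = -1.213
  x_2 = (-11 - (2)·-1.533) / (-3) = 2.645
Residual b − A·x = (1.775, -0.639); ∞-norm = 1.775

1.775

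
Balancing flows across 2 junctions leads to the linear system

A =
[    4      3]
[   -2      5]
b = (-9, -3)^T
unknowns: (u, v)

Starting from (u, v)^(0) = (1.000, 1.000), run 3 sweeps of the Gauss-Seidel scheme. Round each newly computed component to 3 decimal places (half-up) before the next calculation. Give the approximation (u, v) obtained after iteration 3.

Iteration 1:
  u = (-9 - (3)·1.000) / (4) = -3.000
  v = (-3 - (-2)·-3.000) / (5) = -1.800
Iteration 2:
  u = (-9 - (3)·-1.800) / (4) = -0.900
  v = (-3 - (-2)·-0.900) / (5) = -0.960
Iteration 3:
  u = (-9 - (3)·-0.960) / (4) = -1.530
  v = (-3 - (-2)·-1.530) / (5) = -1.212

(-1.530, -1.212)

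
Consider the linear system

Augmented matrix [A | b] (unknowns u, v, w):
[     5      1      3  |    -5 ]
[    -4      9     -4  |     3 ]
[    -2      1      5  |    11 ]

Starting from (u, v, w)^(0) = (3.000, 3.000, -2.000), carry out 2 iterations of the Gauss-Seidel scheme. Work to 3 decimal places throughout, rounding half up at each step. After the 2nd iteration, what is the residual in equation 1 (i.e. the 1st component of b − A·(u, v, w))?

1.692

Iteration 1:
  u = (-5 - (1)·3.000 - (3)·-2.000) / (5) = -0.400
  v = (3 - (-4)·-0.400 - (-4)·-2.000) / (9) = -0.733
  w = (11 - (-2)·-0.400 - (1)·-0.733) / (5) = 2.187
Iteration 2:
  u = (-5 - (1)·-0.733 - (3)·2.187) / (5) = -2.166
  v = (3 - (-4)·-2.166 - (-4)·2.187) / (9) = 0.343
  w = (11 - (-2)·-2.166 - (1)·0.343) / (5) = 1.265
Residual b − A·x = (1.692, -3.691, 0.000)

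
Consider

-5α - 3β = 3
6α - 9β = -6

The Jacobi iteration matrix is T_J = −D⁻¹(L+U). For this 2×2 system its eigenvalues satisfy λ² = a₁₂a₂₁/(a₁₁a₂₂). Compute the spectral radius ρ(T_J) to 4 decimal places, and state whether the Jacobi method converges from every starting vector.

0.6325

a₁₂a₂₁/(a₁₁a₂₂) = (-3)·(6) / ((-5)·(-9)) = -0.400000
ρ = √|-0.400000| = √0.400000 = 0.6325
ρ < 1, so Jacobi converges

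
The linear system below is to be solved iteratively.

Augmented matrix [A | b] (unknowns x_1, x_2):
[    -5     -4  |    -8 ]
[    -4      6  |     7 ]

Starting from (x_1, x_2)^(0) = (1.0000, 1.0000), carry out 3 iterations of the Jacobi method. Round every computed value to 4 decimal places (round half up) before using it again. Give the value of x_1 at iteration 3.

0.2400

Iteration 1:
  x_1 = (-8 - (-4)·1.0000) / (-5) = 0.8000
  x_2 = (7 - (-4)·1.0000) / (6) = 1.8333
Iteration 2:
  x_1 = (-8 - (-4)·1.8333) / (-5) = 0.1334
  x_2 = (7 - (-4)·0.8000) / (6) = 1.7000
Iteration 3:
  x_1 = (-8 - (-4)·1.7000) / (-5) = 0.2400
  x_2 = (7 - (-4)·0.1334) / (6) = 1.2556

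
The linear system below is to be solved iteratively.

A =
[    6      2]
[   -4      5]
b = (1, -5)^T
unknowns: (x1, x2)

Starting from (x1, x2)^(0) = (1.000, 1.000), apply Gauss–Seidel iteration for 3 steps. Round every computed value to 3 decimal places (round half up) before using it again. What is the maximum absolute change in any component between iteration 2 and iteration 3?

0.190

Iteration 1:
  x1 = (1 - (2)·1.000) / (6) = -0.167
  x2 = (-5 - (-4)·-0.167) / (5) = -1.134
Iteration 2:
  x1 = (1 - (2)·-1.134) / (6) = 0.545
  x2 = (-5 - (-4)·0.545) / (5) = -0.564
Iteration 3:
  x1 = (1 - (2)·-0.564) / (6) = 0.355
  x2 = (-5 - (-4)·0.355) / (5) = -0.716
Change: (-0.190, -0.152) → max |·| = 0.190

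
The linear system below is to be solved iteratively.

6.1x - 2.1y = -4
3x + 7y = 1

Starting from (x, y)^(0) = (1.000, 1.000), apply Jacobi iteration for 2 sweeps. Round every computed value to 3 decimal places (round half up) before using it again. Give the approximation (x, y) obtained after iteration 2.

Iteration 1:
  x = (-4 - (-2.1)·1.000) / (6.1) = -0.311
  y = (1 - (3)·1.000) / (7) = -0.286
Iteration 2:
  x = (-4 - (-2.1)·-0.286) / (6.1) = -0.754
  y = (1 - (3)·-0.311) / (7) = 0.276

(-0.754, 0.276)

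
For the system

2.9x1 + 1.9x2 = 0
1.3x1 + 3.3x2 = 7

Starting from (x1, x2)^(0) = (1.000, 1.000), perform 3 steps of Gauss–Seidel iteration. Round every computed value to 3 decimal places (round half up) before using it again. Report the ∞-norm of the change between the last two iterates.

0.233

Iteration 1:
  x1 = (0 - (1.9)·1.000) / (2.9) = -0.655
  x2 = (7 - (1.3)·-0.655) / (3.3) = 2.379
Iteration 2:
  x1 = (0 - (1.9)·2.379) / (2.9) = -1.559
  x2 = (7 - (1.3)·-1.559) / (3.3) = 2.735
Iteration 3:
  x1 = (0 - (1.9)·2.735) / (2.9) = -1.792
  x2 = (7 - (1.3)·-1.792) / (3.3) = 2.827
Change: (-0.233, 0.092) → max |·| = 0.233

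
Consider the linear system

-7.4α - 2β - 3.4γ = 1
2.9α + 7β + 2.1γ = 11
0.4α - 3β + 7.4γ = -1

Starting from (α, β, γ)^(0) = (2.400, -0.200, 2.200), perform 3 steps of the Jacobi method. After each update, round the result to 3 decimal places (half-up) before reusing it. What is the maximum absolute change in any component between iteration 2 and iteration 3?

0.835

Iteration 1:
  α = (1 - (-2)·-0.200 - (-3.4)·2.200) / (-7.4) = -1.092
  β = (11 - (2.9)·2.400 - (2.1)·2.200) / (7) = -0.083
  γ = (-1 - (0.4)·2.400 - (-3)·-0.200) / (7.4) = -0.346
Iteration 2:
  α = (1 - (-2)·-0.083 - (-3.4)·-0.346) / (-7.4) = 0.046
  β = (11 - (2.9)·-1.092 - (2.1)·-0.346) / (7) = 2.128
  γ = (-1 - (0.4)·-1.092 - (-3)·-0.083) / (7.4) = -0.110
Iteration 3:
  α = (1 - (-2)·2.128 - (-3.4)·-0.110) / (-7.4) = -0.660
  β = (11 - (2.9)·0.046 - (2.1)·-0.110) / (7) = 1.585
  γ = (-1 - (0.4)·0.046 - (-3)·2.128) / (7.4) = 0.725
Change: (-0.706, -0.543, 0.835) → max |·| = 0.835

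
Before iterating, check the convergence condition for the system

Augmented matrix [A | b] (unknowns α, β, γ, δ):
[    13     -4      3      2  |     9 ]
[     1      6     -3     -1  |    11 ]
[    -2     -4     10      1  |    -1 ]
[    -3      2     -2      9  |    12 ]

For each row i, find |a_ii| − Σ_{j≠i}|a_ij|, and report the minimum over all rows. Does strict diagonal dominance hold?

1

row 1: |13| − (4+3+2) = 4
row 2: |6| − (1+3+1) = 1
row 3: |10| − (2+4+1) = 3
row 4: |9| − (3+2+2) = 2
minimum over rows = 1 → strictly diagonally dominant (convergence guaranteed)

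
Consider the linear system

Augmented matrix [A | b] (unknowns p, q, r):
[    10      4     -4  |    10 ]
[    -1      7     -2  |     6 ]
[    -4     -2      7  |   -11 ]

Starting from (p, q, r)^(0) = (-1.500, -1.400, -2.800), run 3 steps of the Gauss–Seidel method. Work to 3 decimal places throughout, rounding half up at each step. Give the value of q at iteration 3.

0.570

Iteration 1:
  p = (10 - (4)·-1.400 - (-4)·-2.800) / (10) = 0.440
  q = (6 - (-1)·0.440 - (-2)·-2.800) / (7) = 0.120
  r = (-11 - (-4)·0.440 - (-2)·0.120) / (7) = -1.286
Iteration 2:
  p = (10 - (4)·0.120 - (-4)·-1.286) / (10) = 0.438
  q = (6 - (-1)·0.438 - (-2)·-1.286) / (7) = 0.552
  r = (-11 - (-4)·0.438 - (-2)·0.552) / (7) = -1.163
Iteration 3:
  p = (10 - (4)·0.552 - (-4)·-1.163) / (10) = 0.314
  q = (6 - (-1)·0.314 - (-2)·-1.163) / (7) = 0.570
  r = (-11 - (-4)·0.314 - (-2)·0.570) / (7) = -1.229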